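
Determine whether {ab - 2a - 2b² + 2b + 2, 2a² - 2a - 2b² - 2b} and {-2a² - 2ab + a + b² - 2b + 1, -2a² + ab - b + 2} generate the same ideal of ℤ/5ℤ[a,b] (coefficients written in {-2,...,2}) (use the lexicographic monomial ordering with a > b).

Yes, the ideals are equal.

Two ideals are equal iff their reduced Gröbner bases coincide (the reduced basis is unique for a fixed ordering).
Buchberger on the first generating set:
f_1 = ab - 2a - 2b² + 2b + 2, LT = ab.
f_2 = 2a² - 2a - 2b² - 2b, LT = a².

S(f_1,f_2): lcm = a²b. S = -2a² - 2ab² - 2ab + 2a + b³ + b².
  leading term a²: subtract (-1)·f_2 from -2a² - 2ab² - 2ab + 2a + b³ + b² → -2ab² - 2ab + b³ - b² - 2b
  leading term ab²: subtract (-2b)·f_1 from -2ab² - 2ab + b³ - b² - 2b → -ab + 2b³ - 2b² + 2b
  leading term ab: subtract (-1)·f_1 from -ab + 2b³ - 2b² + 2b → -2a + 2b³ + b² - b + 2
  leading term a: no divisor's leading term divides it; move -2a to the remainder.
  leading term b³: no divisor's leading term divides it; move 2b³ to the remainder.
  leading term b²: no divisor's leading term divides it; move b² to the remainder.
  leading term b: no divisor's leading term divides it; move -b to the remainder.
  leading term 1: no divisor's leading term divides it; move 2 to the remainder.
  remainder -2a + 2b³ + b² - b + 2 ≠ 0; add g_3 = -2a + 2b³ + b² - b + 2 to the basis.

S(f_1,g_3): lcm = ab. S = -2a + b⁴ - 2b³ - 2b + 2.
  leading term a: subtract (1)·g_3 from -2a + b⁴ - 2b³ - 2b + 2 → b⁴ + b³ - b² - b
  leading term b⁴: no divisor's leading term divides it; move b⁴ to the remainder.
  leading term b³: no divisor's leading term divides it; move b³ to the remainder.
  leading term b²: no divisor's leading term divides it; move -b² to the remainder.
  leading term b: no divisor's leading term divides it; move -b to the remainder.
  remainder b⁴ + b³ - b² - b ≠ 0; add g_4 = b⁴ + b³ - b² - b to the basis.

The other S-polynomials (S(f_2,g_3), S(f_1,g_4), S(f_2,g_4), S(g_3,g_4)) all reduce to 0 modulo the current basis, so we have a Gröbner basis.
Inter-reduce: drop elements whose leading term is divisible by another's, tail-reduce, and make monic.
Reduced Gröbner basis: {a - b³ + 2b² - 2b - 1, b⁴ + b³ - b² - b}.

Buchberger on the second generating set:
h_1 = -2a² - 2ab + a + b² - 2b + 1, LT = a².
h_2 = -2a² + ab - b + 2, LT = a².

S(h_1,h_2): lcm = a². S = -ab + 2a + 2b² - 2b - 2.
  leading term ab: no divisor's leading term divides it; move -ab to the remainder.
  leading term a: no divisor's leading term divides it; move 2a to the remainder.
  leading term b²: no divisor's leading term divides it; move 2b² to the remainder.
  leading term b: no divisor's leading term divides it; move -2b to the remainder.
  leading term 1: no divisor's leading term divides it; move -2 to the remainder.
  remainder -ab + 2a + 2b² - 2b - 2 ≠ 0; add k_3 = -ab + 2a + 2b² - 2b - 2 to the basis.

S(h_1,k_3): lcm = a²b. S = 2a² - 2ab² - 2a + 2b³ + b² + 2b.
  leading term a²: subtract (-1)·h_1 from 2a² - 2ab² - 2a + 2b³ + b² + 2b → -2ab² - 2ab - a + 2b³ + 2b² + 1
  leading term ab²: subtract (2b)·k_3 from -2ab² - 2ab - a + 2b³ + 2b² + 1 → -ab - a - 2b³ + b² - b + 1
  leading term ab: subtract (1)·k_3 from -ab - a - 2b³ + b² - b + 1 → 2a - 2b³ - b² + b - 2
  leading term a: no divisor's leading term divides it; move 2a to the remainder.
  leading term b³: no divisor's leading term divides it; move -2b³ to the remainder.
  leading term b²: no divisor's leading term divides it; move -b² to the remainder.
  leading term b: no divisor's leading term divides it; move b to the remainder.
  leading term 1: no divisor's leading term divides it; move -2 to the remainder.
  remainder 2a - 2b³ - b² + b - 2 ≠ 0; add k_4 = 2a - 2b³ - b² + b - 2 to the basis.

S(h_1,k_4): lcm = a². S = ab³ - 2ab² - 2ab - 2a + 2b² + b + 2.
  leading term ab³: subtract (-b²)·k_3 from ab³ - 2ab² - 2ab - 2a + 2b² + b + 2 → -2ab - 2a + 2b⁴ - 2b³ + b + 2
  leading term ab: subtract (2)·k_3 from -2ab - 2a + 2b⁴ - 2b³ + b + 2 → -a + 2b⁴ - 2b³ + b² + 1
  leading term a: subtract (2)·k_4 from -a + 2b⁴ - 2b³ + b² + 1 → 2b⁴ + 2b³ - 2b² - 2b
  leading term b⁴: no divisor's leading term divides it; move 2b⁴ to the remainder.
  leading term b³: no divisor's leading term divides it; move 2b³ to the remainder.
  leading term b²: no divisor's leading term divides it; move -2b² to the remainder.
  leading term b: no divisor's leading term divides it; move -2b to the remainder.
  remainder 2b⁴ + 2b³ - 2b² - 2b ≠ 0; add k_5 = 2b⁴ + 2b³ - 2b² - 2b to the basis.

The other S-polynomials (S(h_2,k_3), S(h_2,k_4), S(k_3,k_4), S(h_1,k_5), S(h_2,k_5), S(k_3,k_5), S(k_4,k_5)) all reduce to 0 modulo the current basis, so we have a Gröbner basis.
Inter-reduce: drop elements whose leading term is divisible by another's, tail-reduce, and make monic.
Reduced Gröbner basis: {a - b³ + 2b² - 2b - 1, b⁴ + b³ - b² - b}.

Same reduced basis, so the two generating sets span the same ideal.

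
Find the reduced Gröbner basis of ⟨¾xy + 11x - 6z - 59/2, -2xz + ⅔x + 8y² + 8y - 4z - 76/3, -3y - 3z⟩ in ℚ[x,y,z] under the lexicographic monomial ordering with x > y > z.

G = {x - 12/43z² - 6/43z - 80/43, y + z, z³ - 85/6z² + 28z + 259/6}

f_1 = ¾xy + 11x - 6z - 59/2, LT = xy.
f_2 = -2xz + ⅔x + 8y² + 8y - 4z - 76/3, LT = xz.
f_3 = -3y - 3z, LT = y.

S(f_1,f_2): lcm = xyz. S = ⅓xy + 44/3xz + 4y³ + 4y² - 2yz - 38/3y - 8z² - 118/3z.
  leading term xy: subtract (4/9)·f_1 from ⅓xy + 44/3xz + 4y³ + 4y² - 2yz - 38/3y - 8z² - 118/3z → 44/3xz - 44/9x + 4y³ + 4y² - 2yz - 38/3y - 8z² - 110/3z + 118/9
  leading term xz: subtract (-22/3)·f_2 from 44/3xz - 44/9x + 4y³ + 4y² - 2yz - 38/3y - 8z² - 110/3z + 118/9 → 4y³ + 188/3y² - 2yz + 46y - 8z² - 66z - 518/3
  leading term y³: subtract (-4/3y²)·f_3 from 4y³ + 188/3y² - 2yz + 46y - 8z² - 66z - 518/3 → -4y²z + 188/3y² - 2yz + 46y - 8z² - 66z - 518/3
  leading term y²z: subtract (4/3yz)·f_3 from -4y²z + 188/3y² - 2yz + 46y - 8z² - 66z - 518/3 → 188/3y² + 4yz² - 2yz + 46y - 8z² - 66z - 518/3
  leading term y²: subtract (-188/9y)·f_3 from 188/3y² + 4yz² - 2yz + 46y - 8z² - 66z - 518/3 → 4yz² - 194/3yz + 46y - 8z² - 66z - 518/3
  leading term yz²: subtract (-4/3z²)·f_3 from 4yz² - 194/3yz + 46y - 8z² - 66z - 518/3 → -194/3yz + 46y - 4z³ - 8z² - 66z - 518/3
  leading term yz: subtract (194/9z)·f_3 from -194/3yz + 46y - 4z³ - 8z² - 66z - 518/3 → 46y - 4z³ + 170/3z² - 66z - 518/3
  leading term y: subtract (-46/3)·f_3 from 46y - 4z³ + 170/3z² - 66z - 518/3 → -4z³ + 170/3z² - 112z - 518/3
  leading term z³: no divisor's leading term divides it; move -4z³ to the remainder.
  leading term z²: no divisor's leading term divides it; move 170/3z² to the remainder.
  leading term z: no divisor's leading term divides it; move -112z to the remainder.
  leading term 1: no divisor's leading term divides it; move -518/3 to the remainder.
  remainder -4z³ + 170/3z² - 112z - 518/3 ≠ 0; add g_4 = -4z³ + 170/3z² - 112z - 518/3 to the basis.

S(f_1,f_3): lcm = xy. S = -xz + 44/3x - 8z - 118/3.
  leading term xz: subtract (½)·f_2 from -xz + 44/3x - 8z - 118/3 → 43/3x - 4y² - 4y - 6z - 80/3
  leading term x: no divisor's leading term divides it; move 43/3x to the remainder.
  leading term y²: subtract (4/3y)·f_3 from -4y² - 4y - 6z - 80/3 → 4yz - 4y - 6z - 80/3
  leading term yz: subtract (-4/3z)·f_3 from 4yz - 4y - 6z - 80/3 → -4y - 4z² - 6z - 80/3
  leading term y: subtract (4/3)·f_3 from -4y - 4z² - 6z - 80/3 → -4z² - 2z - 80/3
  leading term z²: no divisor's leading term divides it; move -4z² to the remainder.
  leading term z: no divisor's leading term divides it; move -2z to the remainder.
  leading term 1: no divisor's leading term divides it; move -80/3 to the remainder.
  remainder 43/3x - 4z² - 2z - 80/3 ≠ 0; add g_5 = 43/3x - 4z² - 2z - 80/3 to the basis.

The other S-polynomials (S(f_2,f_3), S(f_1,g_4), S(f_2,g_4), S(f_3,g_4), S(f_1,g_5), S(f_2,g_5), S(f_3,g_5), S(g_4,g_5)) all reduce to 0 modulo the current basis, so we have a Gröbner basis.
Inter-reduce: drop elements whose leading term is divisible by another's, tail-reduce, and make monic.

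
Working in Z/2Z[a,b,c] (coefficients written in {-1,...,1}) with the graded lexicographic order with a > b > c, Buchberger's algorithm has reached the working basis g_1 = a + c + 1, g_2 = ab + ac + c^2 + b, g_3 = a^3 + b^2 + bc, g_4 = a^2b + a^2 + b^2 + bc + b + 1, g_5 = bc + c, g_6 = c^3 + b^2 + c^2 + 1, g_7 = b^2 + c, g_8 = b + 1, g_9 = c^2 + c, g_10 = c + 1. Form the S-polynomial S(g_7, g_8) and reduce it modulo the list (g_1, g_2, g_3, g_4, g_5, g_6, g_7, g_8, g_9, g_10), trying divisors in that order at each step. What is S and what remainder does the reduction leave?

S(g_7, g_8) = b + c; remainder on division = 0.

lcm(LM(g_7), LM(g_8)) = b^2.
S = (lcm/LT(g_7))·g_7 − (lcm/LT(g_8))·g_8 = b + c.
Reduce S modulo (g_1, g_2, g_3, g_4, g_5, g_6, g_7, g_8, g_9, g_10) in that order:
  leading term b: subtract (1)·g_8 from b + c → c + 1
  leading term c: subtract (1)·g_10 from c + 1 → 0
The remainder is 0, so this S-polynomial contributes no new basis element.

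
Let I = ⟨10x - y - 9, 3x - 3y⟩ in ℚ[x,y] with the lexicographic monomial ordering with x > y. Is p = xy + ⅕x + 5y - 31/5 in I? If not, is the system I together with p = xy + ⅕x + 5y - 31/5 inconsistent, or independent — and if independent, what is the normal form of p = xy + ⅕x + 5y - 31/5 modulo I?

xy + ⅕x + 5y - 31/5 lies in I (it reduces to 0).

First compute the reduced Gröbner basis of I by Buchberger's algorithm.
f_1 = 10x - y - 9, LT = x.
f_2 = 3x - 3y, LT = x.

S(f_1,f_2): lcm = x. S = 9/10y - 9/10.
  reduce S modulo (f_1, f_2):
  remainder 9/10y - 9/10 ≠ 0; add h_3 = 9/10y - 9/10 to the basis.

The other S-polynomials (S(f_1,h_3), S(f_2,h_3)) all reduce to 0 modulo the current basis, so we have a Gröbner basis.
Inter-reduce: drop elements whose leading term is divisible by another's, tail-reduce, and make monic.
Reduced Gröbner basis: {x - 1, y - 1}.
Label its elements g_1 = x - 1, g_2 = y - 1.

Reduce p = xy + ⅕x + 5y - 31/5 modulo G:
  leading term xy: subtract (y)·g_1 from xy + ⅕x + 5y - 31/5 → ⅕x + 6y - 31/5
  leading term x: subtract (⅕)·g_1 from ⅕x + 6y - 31/5 → 6y - 6
  leading term y: subtract (6)·g_2 from 6y - 6 → 0
  normal form = 0.
Since the normal form is 0, p ∈ I.

Ideal membership is decidable via reduction modulo a Gröbner basis.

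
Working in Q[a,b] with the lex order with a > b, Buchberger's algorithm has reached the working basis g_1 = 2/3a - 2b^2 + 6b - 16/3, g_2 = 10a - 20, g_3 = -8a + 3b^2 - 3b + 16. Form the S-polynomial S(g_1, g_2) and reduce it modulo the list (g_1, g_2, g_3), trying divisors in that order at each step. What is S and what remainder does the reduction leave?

S(g_1, g_2) = -3b^2 + 9b - 6; remainder on division = -3b^2 + 9b - 6.

lcm(LM(g_1), LM(g_2)) = a.
S = (lcm/LT(g_1))·g_1 − (lcm/LT(g_2))·g_2 = -3b^2 + 9b - 6.
Reduce S modulo (g_1, g_2, g_3) in that order:
  leading term b^2: no divisor's leading term divides it; move -3b^2 to the remainder.
  leading term b: no divisor's leading term divides it; move 9b to the remainder.
  leading term 1: no divisor's leading term divides it; move -6 to the remainder.
The remainder -3b^2 + 9b - 6 is nonzero, so it would be added as the next basis element.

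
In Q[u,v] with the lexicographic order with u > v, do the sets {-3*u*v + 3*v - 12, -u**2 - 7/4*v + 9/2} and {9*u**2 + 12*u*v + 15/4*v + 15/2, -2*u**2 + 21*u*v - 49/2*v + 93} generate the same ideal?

Since reduced Gröbner bases are canonical representatives of ideals under a given ordering, it suffices to compute and compare them.
Buchberger on the first generating set:
f_1 = -3*u*v + 3*v - 12, LT = u*v.
f_2 = -u**2 - 7/4*v + 9/2, LT = u**2.

S(f_1,f_2): lcm = u**2*v. S = -u*v + 4*u - 7/4*v**2 + 9/2*v.
  leading term u*v: subtract (1/3)·f_1 from -u*v + 4*u - 7/4*v**2 + 9/2*v → 4*u - 7/4*v**2 + 7/2*v + 4
  leading term u: no divisor's leading term divides it; move 4*u to the remainder.
  leading term v**2: no divisor's leading term divides it; move -7/4*v**2 to the remainder.
  leading term v: no divisor's leading term divides it; move 7/2*v to the remainder.
  leading term 1: no divisor's leading term divides it; move 4 to the remainder.
  remainder 4*u - 7/4*v**2 + 7/2*v + 4 ≠ 0; add g_3 = 4*u - 7/4*v**2 + 7/2*v + 4 to the basis.

S(f_1,g_3): lcm = u*v. S = 7/16*v**3 - 7/8*v**2 - 2*v + 4.
  leading term v**3: no divisor's leading term divides it; move 7/16*v**3 to the remainder.
  leading term v**2: no divisor's leading term divides it; move -7/8*v**2 to the remainder.
  leading term v: no divisor's leading term divides it; move -2*v to the remainder.
  leading term 1: no divisor's leading term divides it; move 4 to the remainder.
  remainder 7/16*v**3 - 7/8*v**2 - 2*v + 4 ≠ 0; add g_4 = 7/16*v**3 - 7/8*v**2 - 2*v + 4 to the basis.

S(f_2,g_3): lcm = u**2. S = 7/16*u*v**2 - 7/8*u*v - u + 7/4*v - 9/2.
  leading term u*v**2: subtract (-7/48*v)·f_1 from 7/16*u*v**2 - 7/8*u*v - u + 7/4*v - 9/2 → -7/8*u*v - u + 7/16*v**2 - 9/2
  leading term u*v: subtract (7/24)·f_1 from -7/8*u*v - u + 7/16*v**2 - 9/2 → -u + 7/16*v**2 - 7/8*v - 1
  leading term u: subtract (-1/4)·g_3 from -u + 7/16*v**2 - 7/8*v - 1 → 0
  remainder 0.

S(f_1,g_4): lcm = u*v**3. S = 2*u*v**2 + 32/7*u*v - 64/7*u - v**3 + 4*v**2.
  leading term u*v**2: subtract (-2/3*v)·f_1 from 2*u*v**2 + 32/7*u*v - 64/7*u - v**3 + 4*v**2 → 32/7*u*v - 64/7*u - v**3 + 6*v**2 - 8*v
  leading term u*v: subtract (-32/21)·f_1 from 32/7*u*v - 64/7*u - v**3 + 6*v**2 - 8*v → -64/7*u - v**3 + 6*v**2 - 24/7*v - 128/7
  leading term u: subtract (-16/7)·g_3 from -64/7*u - v**3 + 6*v**2 - 24/7*v - 128/7 → -v**3 + 2*v**2 + 32/7*v - 64/7
  leading term v**3: subtract (-16/7)·g_4 from -v**3 + 2*v**2 + 32/7*v - 64/7 → 0
  remainder 0.

S(f_2,g_4): leading monomials are coprime, so the S-polynomial reduces to 0 (Buchberger's first criterion).
S(g_3,g_4): leading monomials are coprime, so the S-polynomial reduces to 0 (Buchberger's first criterion).
Every S-polynomial of the final basis reduces to 0, so we have a Gröbner basis.
Inter-reduce: drop elements whose leading term is divisible by another's, tail-reduce, and make monic.
Reduced Gröbner basis: {u - 7/16*v**2 + 7/8*v + 1, v**3 - 2*v**2 - 32/7*v + 64/7}.

Buchberger on the second generating set:
h_1 = 9*u**2 + 12*u*v + 15/4*v + 15/2, LT = u**2.
h_2 = -2*u**2 + 21*u*v - 49/2*v + 93, LT = u**2.

S(h_1,h_2): lcm = u**2. S = 71/6*u*v - 71/6*v + 142/3.
  leading term u*v: no divisor's leading term divides it; move 71/6*u*v to the remainder.
  leading term v: no divisor's leading term divides it; move -71/6*v to the remainder.
  leading term 1: no divisor's leading term divides it; move 142/3 to the remainder.
  remainder 71/6*u*v - 71/6*v + 142/3 ≠ 0; add k_3 = 71/6*u*v - 71/6*v + 142/3 to the basis.

S(h_1,k_3): lcm = u**2*v. S = 4/3*u*v**2 + u*v - 4*u + 5/12*v**2 + 5/6*v.
  leading term u*v**2: subtract (8/71*v)·k_3 from 4/3*u*v**2 + u*v - 4*u + 5/12*v**2 + 5/6*v → u*v - 4*u + 7/4*v**2 - 9/2*v
  leading term u*v: subtract (6/71)·k_3 from u*v - 4*u + 7/4*v**2 - 9/2*v → -4*u + 7/4*v**2 - 7/2*v - 4
  leading term u: no divisor's leading term divides it; move -4*u to the remainder.
  leading term v**2: no divisor's leading term divides it; move 7/4*v**2 to the remainder.
  leading term v: no divisor's leading term divides it; move -7/2*v to the remainder.
  leading term 1: no divisor's leading term divides it; move -4 to the remainder.
  remainder -4*u + 7/4*v**2 - 7/2*v - 4 ≠ 0; add k_4 = -4*u + 7/4*v**2 - 7/2*v - 4 to the basis.

S(h_2,k_3): lcm = u**2*v. S = -21/2*u*v**2 + u*v - 4*u + 49/4*v**2 - 93/2*v.
  leading term u*v**2: subtract (-63/71*v)·k_3 from -21/2*u*v**2 + u*v - 4*u + 49/4*v**2 - 93/2*v → u*v - 4*u + 7/4*v**2 - 9/2*v
  leading term u*v: subtract (6/71)·k_3 from u*v - 4*u + 7/4*v**2 - 9/2*v → -4*u + 7/4*v**2 - 7/2*v - 4
  leading term u: subtract (1)·k_4 from -4*u + 7/4*v**2 - 7/2*v - 4 → 0
  remainder 0.

S(h_1,k_4): lcm = u**2. S = 7/16*u*v**2 + 11/24*u*v - u + 5/12*v + 5/6.
  leading term u*v**2: subtract (21/568*v)·k_3 from 7/16*u*v**2 + 11/24*u*v - u + 5/12*v + 5/6 → 11/24*u*v - u + 7/16*v**2 - 4/3*v + 5/6
  leading term u*v: subtract (11/284)·k_3 from 11/24*u*v - u + 7/16*v**2 - 4/3*v + 5/6 → -u + 7/16*v**2 - 7/8*v - 1
  leading term u: subtract (1/4)·k_4 from -u + 7/16*v**2 - 7/8*v - 1 → 0
  remainder 0.

S(h_2,k_4): lcm = u**2. S = 7/16*u*v**2 - 91/8*u*v - u + 49/4*v - 93/2.
  leading term u*v**2: subtract (21/568*v)·k_3 from 7/16*u*v**2 - 91/8*u*v - u + 49/4*v - 93/2 → -91/8*u*v - u + 7/16*v**2 + 21/2*v - 93/2
  leading term u*v: subtract (-273/284)·k_3 from -91/8*u*v - u + 7/16*v**2 + 21/2*v - 93/2 → -u + 7/16*v**2 - 7/8*v - 1
  leading term u: subtract (1/4)·k_4 from -u + 7/16*v**2 - 7/8*v - 1 → 0
  remainder 0.

S(k_3,k_4): lcm = u*v. S = 7/16*v**3 - 7/8*v**2 - 2*v + 4.
  leading term v**3: no divisor's leading term divides it; move 7/16*v**3 to the remainder.
  leading term v**2: no divisor's leading term divides it; move -7/8*v**2 to the remainder.
  leading term v: no divisor's leading term divides it; move -2*v to the remainder.
  leading term 1: no divisor's leading term divides it; move 4 to the remainder.
  remainder 7/16*v**3 - 7/8*v**2 - 2*v + 4 ≠ 0; add k_5 = 7/16*v**3 - 7/8*v**2 - 2*v + 4 to the basis.

S(h_1,k_5): leading monomials are coprime, so the S-polynomial reduces to 0 (Buchberger's first criterion).
S(h_2,k_5): leading monomials are coprime, so the S-polynomial reduces to 0 (Buchberger's first criterion).
S(k_3,k_5): lcm = u*v**3. S = 2*u*v**2 + 32/7*u*v - 64/7*u - v**3 + 4*v**2.
  leading term u*v**2: subtract (12/71*v)·k_3 from 2*u*v**2 + 32/7*u*v - 64/7*u - v**3 + 4*v**2 → 32/7*u*v - 64/7*u - v**3 + 6*v**2 - 8*v
  leading term u*v: subtract (192/497)·k_3 from 32/7*u*v - 64/7*u - v**3 + 6*v**2 - 8*v → -64/7*u - v**3 + 6*v**2 - 24/7*v - 128/7
  leading term u: subtract (16/7)·k_4 from -64/7*u - v**3 + 6*v**2 - 24/7*v - 128/7 → -v**3 + 2*v**2 + 32/7*v - 64/7
  leading term v**3: subtract (-16/7)·k_5 from -v**3 + 2*v**2 + 32/7*v - 64/7 → 0
  remainder 0.

S(k_4,k_5): leading monomials are coprime, so the S-polynomial reduces to 0 (Buchberger's first criterion).
Every S-polynomial of the final basis reduces to 0, so we have a Gröbner basis.
Inter-reduce: drop elements whose leading term is divisible by another's, tail-reduce, and make monic.
Reduced Gröbner basis: {u - 7/16*v**2 + 7/8*v + 1, v**3 - 2*v**2 - 32/7*v + 64/7}.

The two bases agree; hence the ideals are identical.

Yes, the ideals are equal.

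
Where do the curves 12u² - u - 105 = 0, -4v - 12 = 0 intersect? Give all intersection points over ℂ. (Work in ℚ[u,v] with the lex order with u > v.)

{(-35/12, -3), (3, -3)}

Compute a lex Gröbner basis by Buchberger's algorithm.
f_1 = 12u² - u - 105, LT = u².
f_2 = -4v - 12, LT = v.

The S-polynomials (S(f_1,f_2)) all reduce to 0 modulo the current basis, so we have a Gröbner basis.
Inter-reduce: drop elements whose leading term is divisible by another's, tail-reduce, and make monic.
Reduced Gröbner basis: {u² - 1/12u - 35/4, v + 3}.

From the last basis element, v + 3 = 0, so v takes values in {-3}. Each choice, substituted upward through the basis, yields the corresponding point(s) of the solution set.
  v = -3: the earlier basis element becomes u² - 1/12u - 35/4 = 0, giving u = -35/12, 3 — points (-35/12, -3), (3, -3).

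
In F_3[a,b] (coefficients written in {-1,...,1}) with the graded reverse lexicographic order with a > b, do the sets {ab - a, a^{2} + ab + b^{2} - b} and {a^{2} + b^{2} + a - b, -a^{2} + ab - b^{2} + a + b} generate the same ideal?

Yes, the ideals are equal.

Since reduced Gröbner bases are canonical representatives of ideals under a given ordering, it suffices to compute and compare them.
Buchberger on the first generating set:
f_1 = ab - a, LT = ab.
f_2 = a^{2} + ab + b^{2} - b, LT = a^{2}.

S(f_1,f_2): lcm = a^{2}b. S = -ab^{2} - b^{3} - a^{2} + b^{2}.
  reduce S modulo (f_1, f_2):
  remainder -b^{3} - b^{2} - b ≠ 0; add g_3 = -b^{3} - b^{2} - b to the basis.

The other S-polynomials (S(f_1,g_3), S(f_2,g_3)) all reduce to 0 modulo the current basis, so we have a Gröbner basis.
Inter-reduce: drop elements whose leading term is divisible by another's, tail-reduce, and make monic.
Reduced Gröbner basis: {b^{3} + b^{2} + b, a^{2} + b^{2} + a - b, ab - a}.

Buchberger on the second generating set:
h_1 = a^{2} + b^{2} + a - b, LT = a^{2}.
h_2 = -a^{2} + ab - b^{2} + a + b, LT = a^{2}.

S(h_1,h_2): lcm = a^{2}. S = ab - a.
  reduce S modulo (h_1, h_2):
  remainder ab - a ≠ 0; add k_3 = ab - a to the basis.

S(h_1,k_3): lcm = a^{2}b. S = b^{3} + a^{2} + ab - b^{2}.
  reduce S modulo (h_1, h_2, k_3):
  remainder b^{3} + b^{2} + b ≠ 0; add k_4 = b^{3} + b^{2} + b to the basis.

The other S-polynomials (S(h_2,k_3), S(h_1,k_4), S(h_2,k_4), S(k_3,k_4)) all reduce to 0 modulo the current basis, so we have a Gröbner basis.
Inter-reduce: drop elements whose leading term is divisible by another's, tail-reduce, and make monic.
Reduced Gröbner basis: {b^{3} + b^{2} + b, a^{2} + b^{2} + a - b, ab - a}.

Same reduced basis, so the two generating sets span the same ideal.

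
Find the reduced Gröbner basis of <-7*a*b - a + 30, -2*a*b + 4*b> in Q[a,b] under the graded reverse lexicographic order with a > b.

f_1 = -7*a*b - a + 30, LT = a*b.
f_2 = -2*a*b + 4*b, LT = a*b.

S(f_1,f_2): lcm = a*b. S = 1/7*a + 2*b - 30/7.
  leading term a: no divisor's leading term divides it; move 1/7*a to the remainder.
  leading term b: no divisor's leading term divides it; move 2*b to the remainder.
  leading term 1: no divisor's leading term divides it; move -30/7 to the remainder.
  remainder 1/7*a + 2*b - 30/7 ≠ 0; add g_3 = 1/7*a + 2*b - 30/7 to the basis.

S(f_1,g_3): lcm = a*b. S = -14*b**2 + 1/7*a + 30*b - 30/7.
  leading term b**2: no divisor's leading term divides it; move -14*b**2 to the remainder.
  leading term a: subtract (1)·g_3 from 1/7*a + 30*b - 30/7 → 28*b
  leading term b: no divisor's leading term divides it; move 28*b to the remainder.
  remainder -14*b**2 + 28*b ≠ 0; add g_4 = -14*b**2 + 28*b to the basis.

The other S-polynomials (S(f_2,g_3), S(f_1,g_4), S(f_2,g_4), S(g_3,g_4)) all reduce to 0 modulo the current basis, so we have a Gröbner basis.
Inter-reduce: drop elements whose leading term is divisible by another's, tail-reduce, and make monic.

G = {b**2 - 2*b, a + 14*b - 30}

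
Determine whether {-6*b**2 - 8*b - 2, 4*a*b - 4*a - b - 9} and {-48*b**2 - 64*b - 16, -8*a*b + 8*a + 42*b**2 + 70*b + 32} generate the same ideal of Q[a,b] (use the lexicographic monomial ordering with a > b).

No, the ideals differ.

Equality of ideals is decidable: compute both reduced Gröbner bases (unique for the ordering) and check whether they agree.
Buchberger on the first generating set:
f_1 = -6*b**2 - 8*b - 2, LT = b**2.
f_2 = 4*a*b - 4*a - b - 9, LT = a*b.

S(f_1,f_2): lcm = a*b**2. S = 7/3*a*b + 1/3*a + 1/4*b**2 + 9/4*b.
  reduce S modulo (f_1, f_2):
  remainder 8/3*a + 5/2*b + 31/6 ≠ 0; add g_3 = 8/3*a + 5/2*b + 31/6 to the basis.

The other S-polynomials (S(f_1,g_3), S(f_2,g_3)) all reduce to 0 modulo the current basis, so we have a Gröbner basis.
Inter-reduce: drop elements whose leading term is divisible by another's, tail-reduce, and make monic.
Reduced Gröbner basis: {a + 15/16*b + 31/16, b**2 + 4/3*b + 1/3}.

Buchberger on the second generating set:
h_1 = -48*b**2 - 64*b - 16, LT = b**2.
h_2 = -8*a*b + 8*a + 42*b**2 + 70*b + 32, LT = a*b.

S(h_1,h_2): lcm = a*b**2. S = 7/3*a*b + 1/3*a + 21/4*b**3 + 35/4*b**2 + 4*b.
  reduce S modulo (h_1, h_2):
  remainder 8/3*a + 4*b + 14/3 ≠ 0; add k_3 = 8/3*a + 4*b + 14/3 to the basis.

The other S-polynomials (S(h_1,k_3), S(h_2,k_3)) all reduce to 0 modulo the current basis, so we have a Gröbner basis.
Inter-reduce: drop elements whose leading term is divisible by another's, tail-reduce, and make monic.
Reduced Gröbner basis: {a + 3/2*b + 7/4, b**2 + 4/3*b + 1/3}.

The bases are distinct; the ideals are different.
The choice of monomial ordering does not affect the verdict — as long as both bases are computed under the same ordering, their equality decides ideal equality.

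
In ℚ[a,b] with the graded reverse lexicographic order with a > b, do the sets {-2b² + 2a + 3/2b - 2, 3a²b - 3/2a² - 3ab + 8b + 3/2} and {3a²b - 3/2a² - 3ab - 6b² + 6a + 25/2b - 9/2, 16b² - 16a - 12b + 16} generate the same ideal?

Since reduced Gröbner bases are canonical representatives of ideals under a given ordering, it suffices to compute and compare them.
Buchberger on the first generating set:
f_1 = -2b² + 2a + 3/2b - 2, LT = b².
f_2 = 3a²b - 3/2a² - 3ab + 8b + 3/2, LT = a²b.

S(f_1,f_2): lcm = a²b². S = -a³ - ¼a²b + ab² + a² - 8/3b² - ½b.
  leading term a³: no divisor's leading term divides it; move -a³ to the remainder.
  leading term a²b: subtract (-1/12)·f_2 from -¼a²b + ab² + a² - 8/3b² - ½b → ab² + ⅞a² - ¼ab - 8/3b² + ⅙b + ⅛
  leading term ab²: subtract (-½a)·f_1 from ab² + ⅞a² - ¼ab - 8/3b² + ⅙b + ⅛ → 15/8a² + ½ab - 8/3b² - a + ⅙b + ⅛
  leading term a²: no divisor's leading term divides it; move 15/8a² to the remainder.
  leading term ab: no divisor's leading term divides it; move ½ab to the remainder.
  leading term b²: subtract (4/3)·f_1 from -8/3b² - a + ⅙b + ⅛ → -11/3a - 11/6b + 67/24
  leading term a: no divisor's leading term divides it; move -11/3a to the remainder.
  leading term b: no divisor's leading term divides it; move -11/6b to the remainder.
  leading term 1: no divisor's leading term divides it; move 67/24 to the remainder.
  remainder -a³ + 15/8a² + ½ab - 11/3a - 11/6b + 67/24 ≠ 0; add g_3 = -a³ + 15/8a² + ½ab - 11/3a - 11/6b + 67/24 to the basis.

S(f_1,g_3): leading monomials are coprime, so the S-polynomial reduces to 0 (Buchberger's first criterion).
S(f_2,g_3): lcm = a³b. S = -½a³ + ⅞a²b + ½ab² - ab - 11/6b² + ½a + 67/24b.
  leading term a³: subtract (½)·g_3 from -½a³ + ⅞a²b + ½ab² - ab - 11/6b² + ½a + 67/24b → ⅞a²b + ½ab² - 15/16a² - 5/4ab - 11/6b² + 7/3a + 89/24b - 67/48
  leading term a²b: subtract (7/24)·f_2 from ⅞a²b + ½ab² - 15/16a² - 5/4ab - 11/6b² + 7/3a + 89/24b - 67/48 → ½ab² - ½a² - ⅜ab - 11/6b² + 7/3a + 11/8b - 11/6
  leading term ab²: subtract (-¼a)·f_1 from ½ab² - ½a² - ⅜ab - 11/6b² + 7/3a + 11/8b - 11/6 → -11/6b² + 11/6a + 11/8b - 11/6
  leading term b²: subtract (11/12)·f_1 from -11/6b² + 11/6a + 11/8b - 11/6 → 0
  remainder 0.

Every S-polynomial of the final basis reduces to 0, so we have a Gröbner basis.
Inter-reduce: drop elements whose leading term is divisible by another's, tail-reduce, and make monic.
Reduced Gröbner basis: {a³ - 15/8a² - ½ab + 11/3a + 11/6b - 67/24, a²b - ½a² - ab + 8/3b + ½, b² - a - ¾b + 1}.

Buchberger on the second generating set:
h_1 = 3a²b - 3/2a² - 3ab - 6b² + 6a + 25/2b - 9/2, LT = a²b.
h_2 = 16b² - 16a - 12b + 16, LT = b².

S(h_1,h_2): lcm = a²b². S = a³ + ¼a²b - ab² - 2b³ - a² + 2ab + 25/6b² - 3/2b.
  leading term a³: no divisor's leading term divides it; move a³ to the remainder.
  leading term a²b: subtract (1/12)·h_1 from ¼a²b - ab² - 2b³ - a² + 2ab + 25/6b² - 3/2b → -ab² - 2b³ - ⅞a² + 9/4ab + 14/3b² - ½a - 61/24b + ⅜
  leading term ab²: subtract (-1/16a)·h_2 from -ab² - 2b³ - ⅞a² + 9/4ab + 14/3b² - ½a - 61/24b + ⅜ → -2b³ - 15/8a² + 3/2ab + 14/3b² + ½a - 61/24b + ⅜
  leading term b³: subtract (-⅛b)·h_2 from -2b³ - 15/8a² + 3/2ab + 14/3b² + ½a - 61/24b + ⅜ → -15/8a² - ½ab + 19/6b² + ½a - 13/24b + ⅜
  leading term a²: no divisor's leading term divides it; move -15/8a² to the remainder.
  leading term ab: no divisor's leading term divides it; move -½ab to the remainder.
  leading term b²: subtract (19/96)·h_2 from 19/6b² + ½a - 13/24b + ⅜ → 11/3a + 11/6b - 67/24
  leading term a: no divisor's leading term divides it; move 11/3a to the remainder.
  leading term b: no divisor's leading term divides it; move 11/6b to the remainder.
  leading term 1: no divisor's leading term divides it; move -67/24 to the remainder.
  remainder a³ - 15/8a² - ½ab + 11/3a + 11/6b - 67/24 ≠ 0; add k_3 = a³ - 15/8a² - ½ab + 11/3a + 11/6b - 67/24 to the basis.

S(h_1,k_3): lcm = a³b. S = -½a³ + ⅞a²b - 3/2ab² + 2a² + ½ab - 11/6b² - 3/2a + 67/24b.
  leading term a³: subtract (-½)·k_3 from -½a³ + ⅞a²b - 3/2ab² + 2a² + ½ab - 11/6b² - 3/2a + 67/24b → ⅞a²b - 3/2ab² + 17/16a² + ¼ab - 11/6b² + ⅓a + 89/24b - 67/48
  leading term a²b: subtract (7/24)·h_1 from ⅞a²b - 3/2ab² + 17/16a² + ¼ab - 11/6b² + ⅓a + 89/24b - 67/48 → -3/2ab² + 3/2a² + 9/8ab - 1/12b² - 17/12a + 1/16b - 1/12
  leading term ab²: subtract (-3/32a)·h_2 from -3/2ab² + 3/2a² + 9/8ab - 1/12b² - 17/12a + 1/16b - 1/12 → -1/12b² + 1/12a + 1/16b - 1/12
  leading term b²: subtract (-1/192)·h_2 from -1/12b² + 1/12a + 1/16b - 1/12 → 0
  remainder 0.

S(h_2,k_3): leading monomials are coprime, so the S-polynomial reduces to 0 (Buchberger's first criterion).
Every S-polynomial of the final basis reduces to 0, so we have a Gröbner basis.
Inter-reduce: drop elements whose leading term is divisible by another's, tail-reduce, and make monic.
Reduced Gröbner basis: {a³ - 15/8a² - ½ab + 11/3a + 11/6b - 67/24, a²b - ½a² - ab + 8/3b + ½, b² - a - ¾b + 1}.

The two bases agree; hence the ideals are identical.
The same test decides containment: I ⊆ J iff every generator of I reduces to 0 modulo a Gröbner basis of J.

Yes, the ideals are equal.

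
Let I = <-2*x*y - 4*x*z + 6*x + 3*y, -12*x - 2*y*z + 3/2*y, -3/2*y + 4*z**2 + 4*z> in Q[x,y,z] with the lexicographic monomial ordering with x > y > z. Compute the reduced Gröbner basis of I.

f_1 = -2*x*y - 4*x*z + 6*x + 3*y, LT = x*y.
f_2 = -12*x - 2*y*z + 3/2*y, LT = x.
f_3 = -3/2*y + 4*z**2 + 4*z, LT = y.

S(f_1,f_2): lcm = x*y. S = 2*x*z - 3*x - 1/6*y**2*z + 1/8*y**2 - 3/2*y.
  leading term x*z: subtract (-1/6*z)·f_2 from 2*x*z - 3*x - 1/6*y**2*z + 1/8*y**2 - 3/2*y → -3*x - 1/6*y**2*z + 1/8*y**2 - 1/3*y*z**2 + 1/4*y*z - 3/2*y
  leading term x: subtract (1/4)·f_2 from -3*x - 1/6*y**2*z + 1/8*y**2 - 1/3*y*z**2 + 1/4*y*z - 3/2*y → -1/6*y**2*z + 1/8*y**2 - 1/3*y*z**2 + 3/4*y*z - 15/8*y
  leading term y**2*z: subtract (1/9*y*z)·f_3 from -1/6*y**2*z + 1/8*y**2 - 1/3*y*z**2 + 3/4*y*z - 15/8*y → 1/8*y**2 - 4/9*y*z**3 - 7/9*y*z**2 + 3/4*y*z - 15/8*y
  leading term y**2: subtract (-1/12*y)·f_3 from 1/8*y**2 - 4/9*y*z**3 - 7/9*y*z**2 + 3/4*y*z - 15/8*y → -4/9*y*z**3 - 4/9*y*z**2 + 13/12*y*z - 15/8*y
  leading term y*z**3: subtract (8/27*z**3)·f_3 from -4/9*y*z**3 - 4/9*y*z**2 + 13/12*y*z - 15/8*y → -4/9*y*z**2 + 13/12*y*z - 15/8*y - 32/27*z**5 - 32/27*z**4
  leading term y*z**2: subtract (8/27*z**2)·f_3 from -4/9*y*z**2 + 13/12*y*z - 15/8*y - 32/27*z**5 - 32/27*z**4 → 13/12*y*z - 15/8*y - 32/27*z**5 - 64/27*z**4 - 32/27*z**3
  leading term y*z: subtract (-13/18*z)·f_3 from 13/12*y*z - 15/8*y - 32/27*z**5 - 64/27*z**4 - 32/27*z**3 → -15/8*y - 32/27*z**5 - 64/27*z**4 + 46/27*z**3 + 26/9*z**2
  leading term y: subtract (5/4)·f_3 from -15/8*y - 32/27*z**5 - 64/27*z**4 + 46/27*z**3 + 26/9*z**2 → -32/27*z**5 - 64/27*z**4 + 46/27*z**3 - 19/9*z**2 - 5*z
  leading term z**5: no divisor's leading term divides it; move -32/27*z**5 to the remainder.
  leading term z**4: no divisor's leading term divides it; move -64/27*z**4 to the remainder.
  leading term z**3: no divisor's leading term divides it; move 46/27*z**3 to the remainder.
  leading term z**2: no divisor's leading term divides it; move -19/9*z**2 to the remainder.
  leading term z: no divisor's leading term divides it; move -5*z to the remainder.
  remainder -32/27*z**5 - 64/27*z**4 + 46/27*z**3 - 19/9*z**2 - 5*z ≠ 0; add g_4 = -32/27*z**5 - 64/27*z**4 + 46/27*z**3 - 19/9*z**2 - 5*z to the basis.

The other S-polynomials (S(f_1,f_3), S(f_2,f_3), S(f_1,g_4), S(f_2,g_4), S(f_3,g_4)) all reduce to 0 modulo the current basis, so we have a Gröbner basis.
Inter-reduce: drop elements whose leading term is divisible by another's, tail-reduce, and make monic.

G = {x + 4/9*z**3 + 1/9*z**2 - 1/3*z, y - 8/3*z**2 - 8/3*z, z**5 + 2*z**4 - 23/16*z**3 + 57/32*z**2 + 135/32*z}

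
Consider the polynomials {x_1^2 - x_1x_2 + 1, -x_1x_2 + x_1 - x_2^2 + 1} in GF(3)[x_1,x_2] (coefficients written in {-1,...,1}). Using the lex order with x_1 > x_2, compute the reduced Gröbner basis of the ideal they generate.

This is the nonlinear analogue of row-reducing a linear system.

f_1 = x_1^2 - x_1x_2 + 1, LT = x_1^2.
f_2 = -x_1x_2 + x_1 - x_2^2 + 1, LT = x_1x_2.

S(f_1,f_2): lcm = x_1^2x_2. S = x_1^2 + x_1x_2^2 + x_1 + x_2.
  leading term x_1^2: subtract (1)·f_1 from x_1^2 + x_1x_2^2 + x_1 + x_2 → x_1x_2^2 + x_1x_2 + x_1 + x_2 - 1
  leading term x_1x_2^2: subtract (-x_2)·f_2 from x_1x_2^2 + x_1x_2 + x_1 + x_2 - 1 → -x_1x_2 + x_1 - x_2^3 - x_2 - 1
  leading term x_1x_2: subtract (1)·f_2 from -x_1x_2 + x_1 - x_2^3 - x_2 - 1 → -x_2^3 + x_2^2 - x_2 + 1
  leading term x_2^3: no divisor's leading term divides it; move -x_2^3 to the remainder.
  leading term x_2^2: no divisor's leading term divides it; move x_2^2 to the remainder.
  leading term x_2: no divisor's leading term divides it; move -x_2 to the remainder.
  leading term 1: no divisor's leading term divides it; move 1 to the remainder.
  remainder -x_2^3 + x_2^2 - x_2 + 1 ≠ 0; add g_3 = -x_2^3 + x_2^2 - x_2 + 1 to the basis.

The other S-polynomials (S(f_1,g_3), S(f_2,g_3)) all reduce to 0 modulo the current basis, so we have a Gröbner basis.

G = {x_1^2 - x_1 + x_2^2, x_1x_2 - x_1 + x_2^2 - 1, x_2^3 - x_2^2 + x_2 - 1}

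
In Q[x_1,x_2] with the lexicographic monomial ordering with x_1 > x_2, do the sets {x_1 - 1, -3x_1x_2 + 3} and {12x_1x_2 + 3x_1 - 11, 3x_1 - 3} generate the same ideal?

No, the ideals differ.

Equality of ideals is decidable: compute both reduced Gröbner bases (unique for the ordering) and check whether they agree.
Buchberger on the first generating set:
f_1 = x_1 - 1, LT = x_1.
f_2 = -3x_1x_2 + 3, LT = x_1x_2.

S(f_1,f_2): lcm = x_1x_2. S = -x_2 + 1.
  leading term x_2: no divisor's leading term divides it; move -x_2 to the remainder.
  leading term 1: no divisor's leading term divides it; move 1 to the remainder.
  remainder -x_2 + 1 ≠ 0; add g_3 = -x_2 + 1 to the basis.

The other S-polynomials (S(f_1,g_3), S(f_2,g_3)) all reduce to 0 modulo the current basis, so we have a Gröbner basis.
Inter-reduce: drop elements whose leading term is divisible by another's, tail-reduce, and make monic.
Reduced Gröbner basis: {x_1 - 1, x_2 - 1}.

Buchberger on the second generating set:
h_1 = 12x_1x_2 + 3x_1 - 11, LT = x_1x_2.
h_2 = 3x_1 - 3, LT = x_1.

S(h_1,h_2): lcm = x_1x_2. S = 1/4x_1 + x_2 - 11/12.
  leading term x_1: subtract (1/12)·h_2 from 1/4x_1 + x_2 - 11/12 → x_2 - 2/3
  leading term x_2: no divisor's leading term divides it; move x_2 to the remainder.
  leading term 1: no divisor's leading term divides it; move -2/3 to the remainder.
  remainder x_2 - 2/3 ≠ 0; add k_3 = x_2 - 2/3 to the basis.

The other S-polynomials (S(h_1,k_3), S(h_2,k_3)) all reduce to 0 modulo the current basis, so we have a Gröbner basis.
Inter-reduce: drop elements whose leading term is divisible by another's, tail-reduce, and make monic.
Reduced Gröbner basis: {x_1 - 1, x_2 - 2/3}.

These differ, so the ideals are not equal.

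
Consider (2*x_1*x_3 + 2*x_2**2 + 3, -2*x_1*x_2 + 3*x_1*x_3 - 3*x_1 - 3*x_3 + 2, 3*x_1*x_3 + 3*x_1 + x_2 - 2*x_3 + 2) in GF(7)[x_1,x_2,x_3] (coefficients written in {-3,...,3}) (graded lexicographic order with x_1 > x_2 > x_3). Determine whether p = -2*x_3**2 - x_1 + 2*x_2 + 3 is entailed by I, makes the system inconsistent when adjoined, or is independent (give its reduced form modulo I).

-2*x_3**2 - x_1 + 2*x_2 + 3 lies in I (it reduces to 0).

First compute the reduced Gröbner basis of I by Buchberger's algorithm.
f_1 = 2*x_1*x_3 + 2*x_2**2 + 3, LT = x_1*x_3.
f_2 = -2*x_1*x_2 + 3*x_1*x_3 - 3*x_1 - 3*x_3 + 2, LT = x_1*x_2.
f_3 = 3*x_1*x_3 + 3*x_1 + x_2 - 2*x_3 + 2, LT = x_1*x_3.

S(f_1,f_2): lcm = x_1*x_2*x_3. S = -2*x_1*x_3**2 + x_2**3 + 2*x_1*x_3 + 2*x_3**2 - 2*x_2 + x_3.
  leading term x_1*x_3**2: subtract (-x_3)·f_1 from -2*x_1*x_3**2 + x_2**3 + 2*x_1*x_3 + 2*x_3**2 - 2*x_2 + x_3 → x_2**3 + 2*x_2**2*x_3 + 2*x_1*x_3 + 2*x_3**2 - 2*x_2 - 3*x_3
  leading term x_2**3: no divisor's leading term divides it; move x_2**3 to the remainder.
  leading term x_2**2*x_3: no divisor's leading term divides it; move 2*x_2**2*x_3 to the remainder.
  leading term x_1*x_3: subtract (1)·f_1 from 2*x_1*x_3 + 2*x_3**2 - 2*x_2 - 3*x_3 → -2*x_2**2 + 2*x_3**2 - 2*x_2 - 3*x_3 - 3
  leading term x_2**2: no divisor's leading term divides it; move -2*x_2**2 to the remainder.
  leading term x_3**2: no divisor's leading term divides it; move 2*x_3**2 to the remainder.
  leading term x_2: no divisor's leading term divides it; move -2*x_2 to the remainder.
  leading term x_3: no divisor's leading term divides it; move -3*x_3 to the remainder.
  leading term 1: no divisor's leading term divides it; move -3 to the remainder.
  remainder x_2**3 + 2*x_2**2*x_3 - 2*x_2**2 + 2*x_3**2 - 2*x_2 - 3*x_3 - 3 ≠ 0; add h_4 = x_2**3 + 2*x_2**2*x_3 - 2*x_2**2 + 2*x_3**2 - 2*x_2 - 3*x_3 - 3 to the basis.

S(f_1,f_3): lcm = x_1*x_3. S = x_2**2 - x_1 + 2*x_2 + 3*x_3 + 2.
  leading term x_2**2: no divisor's leading term divides it; move x_2**2 to the remainder.
  leading term x_1: no divisor's leading term divides it; move -x_1 to the remainder.
  leading term x_2: no divisor's leading term divides it; move 2*x_2 to the remainder.
  leading term x_3: no divisor's leading term divides it; move 3*x_3 to the remainder.
  leading term 1: no divisor's leading term divides it; move 2 to the remainder.
  remainder x_2**2 - x_1 + 2*x_2 + 3*x_3 + 2 ≠ 0; add h_5 = x_2**2 - x_1 + 2*x_2 + 3*x_3 + 2 to the basis.

S(f_2,f_3): lcm = x_1*x_2*x_3. S = 2*x_1*x_3**2 - x_1*x_2 - 2*x_1*x_3 + 2*x_2**2 + 3*x_2*x_3 - 2*x_3**2 - 3*x_2 - x_3.
  leading term x_1*x_3**2: subtract (x_3)·f_1 from 2*x_1*x_3**2 - x_1*x_2 - 2*x_1*x_3 + 2*x_2**2 + 3*x_2*x_3 - 2*x_3**2 - 3*x_2 - x_3 → -2*x_2**2*x_3 - x_1*x_2 - 2*x_1*x_3 + 2*x_2**2 + 3*x_2*x_3 - 2*x_3**2 - 3*x_2 + 3*x_3
  leading term x_2**2*x_3: subtract (-2*x_3)·h_5 from -2*x_2**2*x_3 - x_1*x_2 - 2*x_1*x_3 + 2*x_2**2 + 3*x_2*x_3 - 2*x_3**2 - 3*x_2 + 3*x_3 → -x_1*x_2 + 3*x_1*x_3 + 2*x_2**2 - 3*x_3**2 - 3*x_2
  leading term x_1*x_2: subtract (-3)·f_2 from -x_1*x_2 + 3*x_1*x_3 + 2*x_2**2 - 3*x_3**2 - 3*x_2 → -2*x_1*x_3 + 2*x_2**2 - 3*x_3**2 - 2*x_1 - 3*x_2 - 2*x_3 - 1
  leading term x_1*x_3: subtract (-1)·f_1 from -2*x_1*x_3 + 2*x_2**2 - 3*x_3**2 - 2*x_1 - 3*x_2 - 2*x_3 - 1 → -3*x_2**2 - 3*x_3**2 - 2*x_1 - 3*x_2 - 2*x_3 + 2
  leading term x_2**2: subtract (-3)·h_5 from -3*x_2**2 - 3*x_3**2 - 2*x_1 - 3*x_2 - 2*x_3 + 2 → -3*x_3**2 + 2*x_1 + 3*x_2 + 1
  leading term x_3**2: no divisor's leading term divides it; move -3*x_3**2 to the remainder.
  leading term x_1: no divisor's leading term divides it; move 2*x_1 to the remainder.
  leading term x_2: no divisor's leading term divides it; move 3*x_2 to the remainder.
  leading term 1: no divisor's leading term divides it; move 1 to the remainder.
  remainder -3*x_3**2 + 2*x_1 + 3*x_2 + 1 ≠ 0; add h_6 = -3*x_3**2 + 2*x_1 + 3*x_2 + 1 to the basis.

S(f_2,h_5): lcm = x_1*x_2**2. S = 2*x_1*x_2*x_3 + x_1**2 + 3*x_1*x_2 - 3*x_1*x_3 - 2*x_2*x_3 - 2*x_1 - x_2.
  leading term x_1*x_2*x_3: subtract (x_2)·f_1 from 2*x_1*x_2*x_3 + x_1**2 + 3*x_1*x_2 - 3*x_1*x_3 - 2*x_2*x_3 - 2*x_1 - x_2 → -2*x_2**3 + x_1**2 + 3*x_1*x_2 - 3*x_1*x_3 - 2*x_2*x_3 - 2*x_1 + 3*x_2
  leading term x_2**3: subtract (-2)·h_4 from -2*x_2**3 + x_1**2 + 3*x_1*x_2 - 3*x_1*x_3 - 2*x_2*x_3 - 2*x_1 + 3*x_2 → -3*x_2**2*x_3 + x_1**2 + 3*x_1*x_2 - 3*x_1*x_3 + 3*x_2**2 - 2*x_2*x_3 - 3*x_3**2 - 2*x_1 - x_2 + x_3 + 1
  leading term x_2**2*x_3: subtract (-3*x_3)·h_5 from -3*x_2**2*x_3 + x_1**2 + 3*x_1*x_2 - 3*x_1*x_3 + 3*x_2**2 - 2*x_2*x_3 - 3*x_3**2 - 2*x_1 - x_2 + x_3 + 1 → x_1**2 + 3*x_1*x_2 + x_1*x_3 + 3*x_2**2 - 3*x_2*x_3 - x_3**2 - 2*x_1 - x_2 + 1
  leading term x_1**2: no divisor's leading term divides it; move x_1**2 to the remainder.
  leading term x_1*x_2: subtract (2)·f_2 from 3*x_1*x_2 + x_1*x_3 + 3*x_2**2 - 3*x_2*x_3 - x_3**2 - 2*x_1 - x_2 + 1 → 2*x_1*x_3 + 3*x_2**2 - 3*x_2*x_3 - x_3**2 - 3*x_1 - x_2 - x_3 - 3
  leading term x_1*x_3: subtract (1)·f_1 from 2*x_1*x_3 + 3*x_2**2 - 3*x_2*x_3 - x_3**2 - 3*x_1 - x_2 - x_3 - 3 → x_2**2 - 3*x_2*x_3 - x_3**2 - 3*x_1 - x_2 - x_3 + 1
  leading term x_2**2: subtract (1)·h_5 from x_2**2 - 3*x_2*x_3 - x_3**2 - 3*x_1 - x_2 - x_3 + 1 → -3*x_2*x_3 - x_3**2 - 2*x_1 - 3*x_2 + 3*x_3 - 1
  leading term x_2*x_3: no divisor's leading term divides it; move -3*x_2*x_3 to the remainder.
  leading term x_3**2: subtract (-2)·h_6 from -x_3**2 - 2*x_1 - 3*x_2 + 3*x_3 - 1 → 2*x_1 + 3*x_2 + 3*x_3 + 1
  leading term x_1: no divisor's leading term divides it; move 2*x_1 to the remainder.
  leading term x_2: no divisor's leading term divides it; move 3*x_2 to the remainder.
  leading term x_3: no divisor's leading term divides it; move 3*x_3 to the remainder.
  leading term 1: no divisor's leading term divides it; move 1 to the remainder.
  remainder x_1**2 - 3*x_2*x_3 + 2*x_1 + 3*x_2 + 3*x_3 + 1 ≠ 0; add h_7 = x_1**2 - 3*x_2*x_3 + 2*x_1 + 3*x_2 + 3*x_3 + 1 to the basis.

The other S-polynomials (S(f_1,h_4), S(f_2,h_4), S(f_3,h_4), S(f_1,h_5), S(f_3,h_5), S(h_4,h_5), S(f_1,h_6), S(f_2,h_6), S(f_3,h_6), S(h_4,h_6), S(h_5,h_6), S(f_1,h_7), S(f_2,h_7), S(f_3,h_7), S(h_4,h_7), S(h_5,h_7), S(h_6,h_7)) all reduce to 0 modulo the current basis, so we have a Gröbner basis.
Inter-reduce: drop elements whose leading term is divisible by another's, tail-reduce, and make monic.
Reduced Gröbner basis: {x_1**2 - 3*x_2*x_3 + 2*x_1 + 3*x_2 + 3*x_3 + 1, x_1*x_2 + 3*x_1 - 3*x_2 - 3*x_3, x_1*x_3 + x_1 - 2*x_2 - 3*x_3 + 3, x_2**2 - x_1 + 2*x_2 + 3*x_3 + 2, x_3**2 - 3*x_1 - x_2 + 2}.
Label its elements g_1 = x_1**2 - 3*x_2*x_3 + 2*x_1 + 3*x_2 + 3*x_3 + 1, g_2 = x_1*x_2 + 3*x_1 - 3*x_2 - 3*x_3, g_3 = x_1*x_3 + x_1 - 2*x_2 - 3*x_3 + 3, g_4 = x_2**2 - x_1 + 2*x_2 + 3*x_3 + 2, g_5 = x_3**2 - 3*x_1 - x_2 + 2.

Reduce p = -2*x_3**2 - x_1 + 2*x_2 + 3 modulo G:
  leading term x_3**2: subtract (-2)·g_5 from -2*x_3**2 - x_1 + 2*x_2 + 3 → 0
  normal form = 0.
Since the normal form is 0, p ∈ I.

Ideal membership is decidable via reduction modulo a Gröbner basis.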